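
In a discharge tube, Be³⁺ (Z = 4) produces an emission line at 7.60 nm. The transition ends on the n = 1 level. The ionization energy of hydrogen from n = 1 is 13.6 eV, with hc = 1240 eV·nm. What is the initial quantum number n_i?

The photon energy is ΔE = hc/λ = 1240 / 7.60 = 163.2 eV.
With Z = 4, ΔE = 217.6 × (1/n_f² − 1/n_i²), so 1/n_f² − 1/n_i² = 0.7498.
With n_f = 1: 1/n_i² = 1/1 − 0.7498 = 0.2502, so n_i ≈ 2.00.

n_i = 2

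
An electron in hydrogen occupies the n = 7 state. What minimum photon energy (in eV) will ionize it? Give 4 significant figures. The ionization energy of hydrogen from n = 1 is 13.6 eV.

E_7 = −13.60/49 = −0.2776 eV, so ionization (to E = 0) requires 0.2776 eV.

0.2776 eV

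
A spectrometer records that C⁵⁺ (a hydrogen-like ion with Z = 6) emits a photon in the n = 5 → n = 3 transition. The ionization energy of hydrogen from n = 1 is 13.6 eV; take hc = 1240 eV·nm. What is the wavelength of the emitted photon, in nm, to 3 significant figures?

35.6 nm

For Z = 6 the level energies scale as Z², so the effective Rydberg energy is 13.6 × 36 = 489.6 eV.
ΔE = 489.6 × (1/3² − 1/5²) = 489.6 × 0.07111 = 34.82 eV.
λ = hc/ΔE = 1240 / 34.82 = 35.6 nm.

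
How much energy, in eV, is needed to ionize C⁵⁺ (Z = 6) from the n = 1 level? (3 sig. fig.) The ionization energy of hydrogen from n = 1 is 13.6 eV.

490 eV

E_n = −13.6 Z²/n² = −489.6/n² eV for Z = 6.
E_1 = −489.6/1 = −490 eV, so ionization (to E = 0) requires 490 eV.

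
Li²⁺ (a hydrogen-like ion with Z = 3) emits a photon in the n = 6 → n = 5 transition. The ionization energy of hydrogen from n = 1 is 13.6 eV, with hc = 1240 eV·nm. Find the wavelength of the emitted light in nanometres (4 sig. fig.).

For Z = 3 the level energies scale as Z², so the effective Rydberg energy is 13.6 × 9 = 122.4 eV.
ΔE = 122.4 × (1/5² − 1/6²) = 122.4 × 0.01222 = 1.496 eV.
λ = hc/ΔE = 1240 / 1.496 = 828.9 nm.

828.9 nm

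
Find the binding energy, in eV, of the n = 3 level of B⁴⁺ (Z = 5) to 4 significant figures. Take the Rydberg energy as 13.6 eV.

E_n = −13.6 Z²/n² = −340.0/n² eV for Z = 5.
E_3 = −340.0/9 = −37.78 eV, so ionization (to E = 0) requires 37.78 eV.

37.78 eV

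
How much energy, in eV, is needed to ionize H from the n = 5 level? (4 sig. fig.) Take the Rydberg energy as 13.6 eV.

E_5 = −13.60/25 = −0.5440 eV, so ionization (to E = 0) requires 0.5440 eV.

0.5440 eV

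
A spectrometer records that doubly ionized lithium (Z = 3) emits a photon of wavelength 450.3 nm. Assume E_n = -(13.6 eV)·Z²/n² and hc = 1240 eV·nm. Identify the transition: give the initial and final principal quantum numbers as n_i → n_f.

The photon energy is ΔE = hc/λ = 1240 / 450.3 = 2.754 eV.
With Z = 3, ΔE = 122.4 × (1/n_f² − 1/n_i²), so 1/n_f² − 1/n_i² = 0.02250.
Trying n_f = 4 gives 1/n_i² = 0.04000, i.e. n_i ≈ 5; this pair matches.

n_i = 5, n_f = 4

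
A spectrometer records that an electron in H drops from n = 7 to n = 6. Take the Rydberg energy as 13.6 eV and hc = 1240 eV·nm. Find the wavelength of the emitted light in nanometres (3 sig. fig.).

12400 nm

ΔE = 13.60 × (1/6² − 1/7²) = 13.60 × 0.007370 = 0.1002 eV.
λ = hc/ΔE = 1240 / 0.1002 = 12400 nm.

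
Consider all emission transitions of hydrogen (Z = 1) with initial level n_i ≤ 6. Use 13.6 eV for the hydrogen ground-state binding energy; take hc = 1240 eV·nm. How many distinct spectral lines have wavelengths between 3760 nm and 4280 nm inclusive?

Enumerate all n_i → n_f pairs with 1 ≤ n_f < n_i ≤ 6 and compute λ = 1240 / [13.6·1·(1/n_f² − 1/n_i²)].
Lines falling in [3760, 4280] nm: 5→4 (4052 nm).

1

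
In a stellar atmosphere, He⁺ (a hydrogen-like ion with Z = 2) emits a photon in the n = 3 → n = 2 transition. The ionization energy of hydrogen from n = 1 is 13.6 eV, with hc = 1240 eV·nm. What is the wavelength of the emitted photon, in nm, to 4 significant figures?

164.1 nm

For Z = 2 the level energies scale as Z², so the effective Rydberg energy is 13.6 × 4 = 54.40 eV.
ΔE = 54.40 × (1/2² − 1/3²) = 54.40 × 0.1389 = 7.556 eV.
λ = hc/ΔE = 1240 / 7.556 = 164.1 nm.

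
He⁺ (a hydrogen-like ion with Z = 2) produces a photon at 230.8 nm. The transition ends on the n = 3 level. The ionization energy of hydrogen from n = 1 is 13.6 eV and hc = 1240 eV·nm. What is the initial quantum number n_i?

The photon energy is ΔE = hc/λ = 1240 / 230.8 = 5.373 eV.
With Z = 2, ΔE = 54.40 × (1/n_f² − 1/n_i²), so 1/n_f² − 1/n_i² = 0.09876.
With n_f = 3: 1/n_i² = 1/9 − 0.09876 = 0.01235, so n_i ≈ 9.00.

n_i = 9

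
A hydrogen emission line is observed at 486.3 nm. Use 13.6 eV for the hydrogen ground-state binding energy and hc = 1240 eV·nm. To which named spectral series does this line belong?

Balmer

ΔE = 1240/486.3 = 2.550 eV.
This matches 13.6 × (1/2² − 1/4²), so n_f = 2: the Balmer series.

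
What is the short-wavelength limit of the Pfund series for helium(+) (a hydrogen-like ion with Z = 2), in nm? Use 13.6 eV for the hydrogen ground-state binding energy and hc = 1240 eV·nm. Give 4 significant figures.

The Pfund series has lower level n_f = 5; the series limit corresponds to n_i → ∞.
ΔE_max = 13.6 × 4 / 5² = 2.176 eV.
λ_min = 1240 / 2.176 = 569.9 nm.

569.9 nm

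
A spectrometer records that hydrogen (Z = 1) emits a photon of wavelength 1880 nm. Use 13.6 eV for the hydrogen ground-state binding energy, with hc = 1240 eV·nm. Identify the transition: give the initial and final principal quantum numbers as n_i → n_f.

n_i = 4, n_f = 3

The photon energy is ΔE = hc/λ = 1240 / 1880 = 0.6596 eV.
With Z = 1, ΔE = 13.60 × (1/n_f² − 1/n_i²), so 1/n_f² − 1/n_i² = 0.04850.
Trying n_f = 3 gives 1/n_i² = 0.06261, i.e. n_i ≈ 4; this pair matches.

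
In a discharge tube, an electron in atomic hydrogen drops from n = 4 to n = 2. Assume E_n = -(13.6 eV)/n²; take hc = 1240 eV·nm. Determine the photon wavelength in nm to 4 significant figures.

486.3 nm

ΔE = 13.60 × (1/2² − 1/4²) = 13.60 × 0.1875 = 2.550 eV.
λ = hc/ΔE = 1240 / 2.550 = 486.3 nm.
This line belongs to the Balmer series.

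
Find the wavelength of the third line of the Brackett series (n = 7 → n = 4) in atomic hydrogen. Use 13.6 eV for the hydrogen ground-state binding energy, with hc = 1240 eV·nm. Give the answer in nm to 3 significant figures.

The Brackett series terminates on n_f = 4; the third line has n_i = 4+3 = 7.
ΔE = 13.60 × (1/4² − 1/7²) = 0.5724 eV.
λ = 1240 / 0.5724 = 2170 nm.

2170 nm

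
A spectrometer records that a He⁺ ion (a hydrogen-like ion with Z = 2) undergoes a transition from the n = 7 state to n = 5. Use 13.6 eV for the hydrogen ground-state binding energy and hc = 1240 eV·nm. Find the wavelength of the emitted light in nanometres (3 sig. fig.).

1160 nm

For Z = 2 the level energies scale as Z², so the effective Rydberg energy is 13.6 × 4 = 54.40 eV.
ΔE = 54.40 × (1/5² − 1/7²) = 54.40 × 0.01959 = 1.066 eV.
λ = hc/ΔE = 1240 / 1.066 = 1160 nm.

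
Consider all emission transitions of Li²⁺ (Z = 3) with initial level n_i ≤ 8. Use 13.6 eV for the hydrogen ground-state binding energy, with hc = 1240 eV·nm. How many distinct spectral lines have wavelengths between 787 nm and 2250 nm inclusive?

4

Enumerate all n_i → n_f pairs with 1 ≤ n_f < n_i ≤ 8 and compute λ = 1240 / [13.6·9·(1/n_f² − 1/n_i²)].
Lines falling in [787, 2250] nm: 6→5 (828.9 nm), 8→6 (833.6 nm), 7→6 (1375 nm), 8→7 (2118 nm).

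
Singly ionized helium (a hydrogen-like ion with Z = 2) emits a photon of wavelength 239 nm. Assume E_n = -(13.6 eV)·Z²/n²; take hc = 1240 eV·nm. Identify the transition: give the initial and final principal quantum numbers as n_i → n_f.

n_i = 8, n_f = 3

The photon energy is ΔE = hc/λ = 1240 / 239 = 5.188 eV.
With Z = 2, ΔE = 54.40 × (1/n_f² − 1/n_i²), so 1/n_f² − 1/n_i² = 0.09537.
Trying n_f = 3 gives 1/n_i² = 0.01574, i.e. n_i ≈ 8; this pair matches.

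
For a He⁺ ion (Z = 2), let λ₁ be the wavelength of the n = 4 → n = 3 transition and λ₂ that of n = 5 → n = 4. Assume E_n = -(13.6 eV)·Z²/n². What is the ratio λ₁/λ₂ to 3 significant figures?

0.463

λ ∝ 1/ΔE ∝ 1/(1/n_f² − 1/n_i²), and the Z² and hc factors cancel in the ratio.
λ₁/λ₂ = (1/4² − 1/5²)/(1/3² − 1/4²) = 0.02250/0.04861 = 0.463.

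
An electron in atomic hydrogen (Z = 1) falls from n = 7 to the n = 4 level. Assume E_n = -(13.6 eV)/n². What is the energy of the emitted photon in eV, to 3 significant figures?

E_7 = −13.60/49 = −0.2776 eV and E_4 = −13.60/16 = −0.8500 eV.
The photon energy is |E_7 − E_4| = 0.572 eV.

0.572 eV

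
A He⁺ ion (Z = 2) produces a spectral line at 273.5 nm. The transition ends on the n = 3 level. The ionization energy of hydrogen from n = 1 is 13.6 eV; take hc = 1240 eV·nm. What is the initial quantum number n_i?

n_i = 6

The photon energy is ΔE = hc/λ = 1240 / 273.5 = 4.534 eV.
With Z = 2, ΔE = 54.40 × (1/n_f² − 1/n_i²), so 1/n_f² − 1/n_i² = 0.08334.
With n_f = 3: 1/n_i² = 1/9 − 0.08334 = 0.02777, so n_i ≈ 6.00.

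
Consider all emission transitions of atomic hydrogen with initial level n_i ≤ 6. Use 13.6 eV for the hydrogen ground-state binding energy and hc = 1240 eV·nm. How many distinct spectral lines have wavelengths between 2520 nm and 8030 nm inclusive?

Enumerate all n_i → n_f pairs with 1 ≤ n_f < n_i ≤ 6 and compute λ = 1240 / [13.6·1·(1/n_f² − 1/n_i²)].
Lines falling in [2520, 8030] nm: 6→4 (2626 nm), 5→4 (4052 nm), 6→5 (7460 nm).

3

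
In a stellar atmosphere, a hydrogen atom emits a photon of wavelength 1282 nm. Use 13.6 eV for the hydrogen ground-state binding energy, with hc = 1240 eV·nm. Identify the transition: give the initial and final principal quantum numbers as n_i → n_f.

n_i = 5, n_f = 3

The photon energy is ΔE = hc/λ = 1240 / 1282 = 0.9672 eV.
With Z = 1, ΔE = 13.60 × (1/n_f² − 1/n_i²), so 1/n_f² − 1/n_i² = 0.07112.
Trying n_f = 3 gives 1/n_i² = 0.03999, i.e. n_i ≈ 5; this pair matches.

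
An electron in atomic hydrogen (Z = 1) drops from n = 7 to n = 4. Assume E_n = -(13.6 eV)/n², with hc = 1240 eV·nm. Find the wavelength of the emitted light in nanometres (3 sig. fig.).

ΔE = 13.60 × (1/4² − 1/7²) = 13.60 × 0.04209 = 0.5724 eV.
λ = hc/ΔE = 1240 / 0.5724 = 2170 nm.

2170 nm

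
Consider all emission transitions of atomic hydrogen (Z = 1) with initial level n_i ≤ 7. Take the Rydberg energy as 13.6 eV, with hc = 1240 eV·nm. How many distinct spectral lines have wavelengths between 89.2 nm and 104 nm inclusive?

5

Enumerate all n_i → n_f pairs with 1 ≤ n_f < n_i ≤ 7 and compute λ = 1240 / [13.6·1·(1/n_f² − 1/n_i²)].
Lines falling in [89.2, 104] nm: 7→1 (93.08 nm), 6→1 (93.78 nm), 5→1 (94.98 nm), 4→1 (97.25 nm), 3→1 (102.6 nm).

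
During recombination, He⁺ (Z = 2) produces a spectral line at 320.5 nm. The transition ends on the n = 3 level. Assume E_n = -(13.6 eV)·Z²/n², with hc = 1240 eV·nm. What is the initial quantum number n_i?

n_i = 5

The photon energy is ΔE = hc/λ = 1240 / 320.5 = 3.869 eV.
With Z = 2, ΔE = 54.40 × (1/n_f² − 1/n_i²), so 1/n_f² − 1/n_i² = 0.07112.
With n_f = 3: 1/n_i² = 1/9 − 0.07112 = 0.03999, so n_i ≈ 5.00.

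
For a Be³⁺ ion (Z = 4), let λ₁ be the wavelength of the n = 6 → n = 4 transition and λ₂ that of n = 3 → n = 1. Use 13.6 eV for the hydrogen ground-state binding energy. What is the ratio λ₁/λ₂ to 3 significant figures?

25.6

λ ∝ 1/ΔE ∝ 1/(1/n_f² − 1/n_i²), and the Z² and hc factors cancel in the ratio.
λ₁/λ₂ = (1/1² − 1/3²)/(1/4² − 1/6²) = 0.8889/0.03472 = 25.6.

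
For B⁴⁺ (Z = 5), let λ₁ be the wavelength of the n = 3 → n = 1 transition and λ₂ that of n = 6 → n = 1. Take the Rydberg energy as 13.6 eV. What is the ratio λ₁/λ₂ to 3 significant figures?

1.09

λ ∝ 1/ΔE ∝ 1/(1/n_f² − 1/n_i²), and the Z² and hc factors cancel in the ratio.
λ₁/λ₂ = (1/1² − 1/6²)/(1/1² − 1/3²) = 0.9722/0.8889 = 1.09.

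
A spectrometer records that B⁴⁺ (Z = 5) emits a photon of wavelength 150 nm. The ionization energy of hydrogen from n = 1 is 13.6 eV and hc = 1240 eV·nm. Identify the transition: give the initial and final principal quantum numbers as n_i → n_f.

The photon energy is ΔE = hc/λ = 1240 / 150 = 8.267 eV.
With Z = 5, ΔE = 340.0 × (1/n_f² − 1/n_i²), so 1/n_f² − 1/n_i² = 0.02431.
Trying n_f = 5 gives 1/n_i² = 0.01569, i.e. n_i ≈ 8; this pair matches.

n_i = 8, n_f = 5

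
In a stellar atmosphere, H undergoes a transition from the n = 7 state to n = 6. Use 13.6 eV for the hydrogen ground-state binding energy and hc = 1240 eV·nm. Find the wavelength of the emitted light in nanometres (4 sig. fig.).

12370 nm

ΔE = 13.60 × (1/6² − 1/7²) = 13.60 × 0.007370 = 0.1002 eV.
λ = hc/ΔE = 1240 / 0.1002 = 12370 nm.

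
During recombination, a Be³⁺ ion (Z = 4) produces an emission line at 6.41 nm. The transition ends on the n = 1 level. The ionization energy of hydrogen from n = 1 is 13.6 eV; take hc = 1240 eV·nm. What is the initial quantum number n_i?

n_i = 3

The photon energy is ΔE = hc/λ = 1240 / 6.41 = 193.4 eV.
With Z = 4, ΔE = 217.6 × (1/n_f² − 1/n_i²), so 1/n_f² − 1/n_i² = 0.8890.
With n_f = 1: 1/n_i² = 1/1 − 0.8890 = 0.1110, so n_i ≈ 3.00.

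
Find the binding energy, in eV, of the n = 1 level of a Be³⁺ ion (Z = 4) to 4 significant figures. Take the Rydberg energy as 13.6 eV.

E_n = −13.6 Z²/n² = −217.6/n² eV for Z = 4.
E_1 = −217.6/1 = −217.6 eV, so ionization (to E = 0) requires 217.6 eV.

217.6 eV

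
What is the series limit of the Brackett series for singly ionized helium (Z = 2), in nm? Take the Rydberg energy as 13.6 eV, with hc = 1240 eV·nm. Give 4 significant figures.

The Brackett series has lower level n_f = 4; the series limit corresponds to n_i → ∞.
ΔE_max = 13.6 × 4 / 4² = 3.400 eV.
λ_min = 1240 / 3.400 = 364.7 nm.

364.7 nm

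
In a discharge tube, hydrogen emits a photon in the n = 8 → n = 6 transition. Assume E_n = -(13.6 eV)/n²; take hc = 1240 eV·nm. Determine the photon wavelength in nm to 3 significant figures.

ΔE = 13.60 × (1/6² − 1/8²) = 13.60 × 0.01215 = 0.1653 eV.
λ = hc/ΔE = 1240 / 0.1653 = 7500 nm.

7500 nm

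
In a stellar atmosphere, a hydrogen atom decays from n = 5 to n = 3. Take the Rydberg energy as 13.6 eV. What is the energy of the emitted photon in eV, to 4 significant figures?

0.9671 eV

E_5 = −13.60/25 = −0.5440 eV and E_3 = −13.60/9 = −1.511 eV.
The photon energy is |E_5 − E_3| = 0.9671 eV.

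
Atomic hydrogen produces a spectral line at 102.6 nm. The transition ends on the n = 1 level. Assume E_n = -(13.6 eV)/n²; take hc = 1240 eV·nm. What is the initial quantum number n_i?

The photon energy is ΔE = hc/λ = 1240 / 102.6 = 12.09 eV.
With Z = 1, ΔE = 13.60 × (1/n_f² − 1/n_i²), so 1/n_f² − 1/n_i² = 0.8887.
With n_f = 1: 1/n_i² = 1/1 − 0.8887 = 0.1113, so n_i ≈ 3.00.

n_i = 3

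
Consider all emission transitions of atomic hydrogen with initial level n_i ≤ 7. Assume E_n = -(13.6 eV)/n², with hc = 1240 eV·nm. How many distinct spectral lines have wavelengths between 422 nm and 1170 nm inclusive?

5

Enumerate all n_i → n_f pairs with 1 ≤ n_f < n_i ≤ 7 and compute λ = 1240 / [13.6·1·(1/n_f² − 1/n_i²)].
Lines falling in [422, 1170] nm: 5→2 (434.2 nm), 4→2 (486.3 nm), 3→2 (656.5 nm), 7→3 (1005 nm), 6→3 (1094 nm).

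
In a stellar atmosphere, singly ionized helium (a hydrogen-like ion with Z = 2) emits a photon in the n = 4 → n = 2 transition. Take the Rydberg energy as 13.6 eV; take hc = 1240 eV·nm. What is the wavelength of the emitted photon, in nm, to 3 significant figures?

122 nm

For Z = 2 the level energies scale as Z², so the effective Rydberg energy is 13.6 × 4 = 54.40 eV.
ΔE = 54.40 × (1/2² − 1/4²) = 54.40 × 0.1875 = 10.20 eV.
λ = hc/ΔE = 1240 / 10.20 = 122 nm.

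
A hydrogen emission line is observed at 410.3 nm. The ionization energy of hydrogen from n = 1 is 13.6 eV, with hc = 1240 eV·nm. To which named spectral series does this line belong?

ΔE = 1240/410.3 = 3.022 eV.
This matches 13.6 × (1/2² − 1/6²), so n_f = 2: the Balmer series.

Balmer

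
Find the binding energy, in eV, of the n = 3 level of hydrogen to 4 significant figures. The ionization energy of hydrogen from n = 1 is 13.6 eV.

E_3 = −13.60/9 = −1.511 eV, so ionization (to E = 0) requires 1.511 eV.

1.511 eV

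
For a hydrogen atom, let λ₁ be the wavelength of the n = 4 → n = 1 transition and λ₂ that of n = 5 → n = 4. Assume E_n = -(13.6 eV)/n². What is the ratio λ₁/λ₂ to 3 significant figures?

0.0240

λ ∝ 1/ΔE ∝ 1/(1/n_f² − 1/n_i²), and the Z² and hc factors cancel in the ratio.
λ₁/λ₂ = (1/4² − 1/5²)/(1/1² − 1/4²) = 0.02250/0.9375 = 0.0240.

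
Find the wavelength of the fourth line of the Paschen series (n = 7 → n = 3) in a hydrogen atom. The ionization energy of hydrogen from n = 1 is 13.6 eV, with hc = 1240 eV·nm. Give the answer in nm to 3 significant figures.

The Paschen series terminates on n_f = 3; the fourth line has n_i = 3+4 = 7.
ΔE = 13.60 × (1/3² − 1/7²) = 1.234 eV.
λ = 1240 / 1.234 = 1010 nm.

1010 nm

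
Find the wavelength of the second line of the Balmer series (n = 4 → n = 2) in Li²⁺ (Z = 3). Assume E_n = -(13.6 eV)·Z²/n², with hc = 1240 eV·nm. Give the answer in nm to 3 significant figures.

The Balmer series terminates on n_f = 2; the second line has n_i = 2+2 = 4.
ΔE = 122.4 × (1/2² − 1/4²) = 22.95 eV.
λ = 1240 / 22.95 = 54.0 nm.

54.0 nm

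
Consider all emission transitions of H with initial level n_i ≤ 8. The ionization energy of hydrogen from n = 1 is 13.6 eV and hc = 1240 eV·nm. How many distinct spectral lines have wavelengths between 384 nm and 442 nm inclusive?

Enumerate all n_i → n_f pairs with 1 ≤ n_f < n_i ≤ 8 and compute λ = 1240 / [13.6·1·(1/n_f² − 1/n_i²)].
Lines falling in [384, 442] nm: 8→2 (389.0 nm), 7→2 (397.1 nm), 6→2 (410.3 nm), 5→2 (434.2 nm).

4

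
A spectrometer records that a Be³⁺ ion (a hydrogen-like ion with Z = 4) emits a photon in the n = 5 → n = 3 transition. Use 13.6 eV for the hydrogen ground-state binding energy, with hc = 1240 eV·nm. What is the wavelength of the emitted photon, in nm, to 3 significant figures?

80.1 nm

For Z = 4 the level energies scale as Z², so the effective Rydberg energy is 13.6 × 16 = 217.6 eV.
ΔE = 217.6 × (1/3² − 1/5²) = 217.6 × 0.07111 = 15.47 eV.
λ = hc/ΔE = 1240 / 15.47 = 80.1 nm.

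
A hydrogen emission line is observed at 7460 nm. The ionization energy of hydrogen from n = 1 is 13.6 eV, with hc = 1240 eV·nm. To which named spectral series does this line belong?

Pfund

ΔE = 1240/7460 = 0.1662 eV.
This matches 13.6 × (1/5² − 1/6²), so n_f = 5: the Pfund series.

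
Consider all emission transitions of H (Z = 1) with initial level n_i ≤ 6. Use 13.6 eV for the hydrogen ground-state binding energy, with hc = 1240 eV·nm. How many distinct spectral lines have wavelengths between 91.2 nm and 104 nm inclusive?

Enumerate all n_i → n_f pairs with 1 ≤ n_f < n_i ≤ 6 and compute λ = 1240 / [13.6·1·(1/n_f² − 1/n_i²)].
Lines falling in [91.2, 104] nm: 6→1 (93.78 nm), 5→1 (94.98 nm), 4→1 (97.25 nm), 3→1 (102.6 nm).

4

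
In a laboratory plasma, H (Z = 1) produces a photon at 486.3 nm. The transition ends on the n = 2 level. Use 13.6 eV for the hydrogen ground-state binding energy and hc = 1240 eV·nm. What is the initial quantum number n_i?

The photon energy is ΔE = hc/λ = 1240 / 486.3 = 2.550 eV.
With Z = 1, ΔE = 13.60 × (1/n_f² − 1/n_i²), so 1/n_f² − 1/n_i² = 0.1875.
With n_f = 2: 1/n_i² = 1/4 − 0.1875 = 0.06251, so n_i ≈ 4.00.

n_i = 4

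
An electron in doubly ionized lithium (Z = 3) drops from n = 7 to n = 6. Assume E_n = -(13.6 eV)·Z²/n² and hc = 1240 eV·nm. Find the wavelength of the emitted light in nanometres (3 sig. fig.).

1370 nm

For Z = 3 the level energies scale as Z², so the effective Rydberg energy is 13.6 × 9 = 122.4 eV.
ΔE = 122.4 × (1/6² − 1/7²) = 122.4 × 0.007370 = 0.9020 eV.
λ = hc/ΔE = 1240 / 0.9020 = 1370 nm.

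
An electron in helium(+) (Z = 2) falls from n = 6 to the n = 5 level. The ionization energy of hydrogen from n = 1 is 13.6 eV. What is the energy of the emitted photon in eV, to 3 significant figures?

The Bohr energies scale as Z², so for Z = 2: E_n = −54.40/n² eV.
E_6 = −54.40/36 = −1.511 eV and E_5 = −54.40/25 = −2.176 eV.
The photon energy is |E_6 − E_5| = 0.665 eV.

0.665 eV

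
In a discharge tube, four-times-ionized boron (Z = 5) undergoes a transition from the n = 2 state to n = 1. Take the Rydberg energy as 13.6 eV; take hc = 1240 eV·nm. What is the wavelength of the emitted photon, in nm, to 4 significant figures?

4.863 nm

For Z = 5 the level energies scale as Z², so the effective Rydberg energy is 13.6 × 25 = 340.0 eV.
ΔE = 340.0 × (1/1² − 1/2²) = 340.0 × 0.7500 = 255.0 eV.
λ = hc/ΔE = 1240 / 255.0 = 4.863 nm.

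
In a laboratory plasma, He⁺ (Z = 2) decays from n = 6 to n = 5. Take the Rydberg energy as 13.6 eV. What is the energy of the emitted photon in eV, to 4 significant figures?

0.6649 eV

The Bohr energies scale as Z², so for Z = 2: E_n = −54.40/n² eV.
E_6 = −54.40/36 = −1.511 eV and E_5 = −54.40/25 = −2.176 eV.
The photon energy is |E_6 − E_5| = 0.6649 eV.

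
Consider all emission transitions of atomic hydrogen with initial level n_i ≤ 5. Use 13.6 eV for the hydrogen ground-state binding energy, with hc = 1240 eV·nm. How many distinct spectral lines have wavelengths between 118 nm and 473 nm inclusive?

2

Enumerate all n_i → n_f pairs with 1 ≤ n_f < n_i ≤ 5 and compute λ = 1240 / [13.6·1·(1/n_f² − 1/n_i²)].
Lines falling in [118, 473] nm: 2→1 (121.6 nm), 5→2 (434.2 nm).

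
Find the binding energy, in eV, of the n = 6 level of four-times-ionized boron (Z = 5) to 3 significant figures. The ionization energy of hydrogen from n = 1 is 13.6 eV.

9.44 eV

E_n = −13.6 Z²/n² = −340.0/n² eV for Z = 5.
E_6 = −340.0/36 = −9.44 eV, so ionization (to E = 0) requires 9.44 eV.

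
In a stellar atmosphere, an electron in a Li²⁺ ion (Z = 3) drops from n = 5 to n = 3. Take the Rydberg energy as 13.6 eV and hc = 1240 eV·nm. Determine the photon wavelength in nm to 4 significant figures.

142.5 nm

For Z = 3 the level energies scale as Z², so the effective Rydberg energy is 13.6 × 9 = 122.4 eV.
ΔE = 122.4 × (1/3² − 1/5²) = 122.4 × 0.07111 = 8.704 eV.
λ = hc/ΔE = 1240 / 8.704 = 142.5 nm.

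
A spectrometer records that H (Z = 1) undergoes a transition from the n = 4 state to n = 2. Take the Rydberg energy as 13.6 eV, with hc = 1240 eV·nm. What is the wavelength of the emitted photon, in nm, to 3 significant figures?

486 nm

ΔE = 13.60 × (1/2² − 1/4²) = 13.60 × 0.1875 = 2.550 eV.
λ = hc/ΔE = 1240 / 2.550 = 486 nm.
This line belongs to the Balmer series.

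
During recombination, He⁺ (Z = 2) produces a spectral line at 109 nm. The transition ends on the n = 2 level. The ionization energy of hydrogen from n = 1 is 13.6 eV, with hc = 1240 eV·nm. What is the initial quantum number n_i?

The photon energy is ΔE = hc/λ = 1240 / 109 = 11.38 eV.
With Z = 2, ΔE = 54.40 × (1/n_f² − 1/n_i²), so 1/n_f² − 1/n_i² = 0.2091.
With n_f = 2: 1/n_i² = 1/4 − 0.2091 = 0.04088, so n_i ≈ 4.95.

n_i = 5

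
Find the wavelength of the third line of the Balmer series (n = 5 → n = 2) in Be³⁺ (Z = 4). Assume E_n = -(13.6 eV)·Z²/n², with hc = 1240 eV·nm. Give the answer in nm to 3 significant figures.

27.1 nm

The Balmer series terminates on n_f = 2; the third line has n_i = 2+3 = 5.
ΔE = 217.6 × (1/2² − 1/5²) = 45.70 eV.
λ = 1240 / 45.70 = 27.1 nm.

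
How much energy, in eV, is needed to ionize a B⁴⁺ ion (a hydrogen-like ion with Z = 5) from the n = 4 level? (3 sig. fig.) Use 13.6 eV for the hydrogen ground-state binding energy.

E_n = −13.6 Z²/n² = −340.0/n² eV for Z = 5.
E_4 = −340.0/16 = −21.3 eV, so ionization (to E = 0) requires 21.3 eV.

21.3 eV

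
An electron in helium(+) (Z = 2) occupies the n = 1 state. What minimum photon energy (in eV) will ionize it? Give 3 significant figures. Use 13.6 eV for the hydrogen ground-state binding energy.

54.4 eV

E_n = −13.6 Z²/n² = −54.40/n² eV for Z = 2.
E_1 = −54.40/1 = −54.4 eV, so ionization (to E = 0) requires 54.4 eV.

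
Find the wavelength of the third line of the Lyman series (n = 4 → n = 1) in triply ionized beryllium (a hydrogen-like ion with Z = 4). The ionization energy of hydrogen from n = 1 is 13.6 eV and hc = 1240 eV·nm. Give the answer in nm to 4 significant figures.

6.078 nm

The Lyman series terminates on n_f = 1; the third line has n_i = 1+3 = 4.
ΔE = 217.6 × (1/1² − 1/4²) = 204.0 eV.
λ = 1240 / 204.0 = 6.078 nm.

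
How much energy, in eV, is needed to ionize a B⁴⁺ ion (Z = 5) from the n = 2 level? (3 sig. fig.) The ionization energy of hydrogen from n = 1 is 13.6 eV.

E_n = −13.6 Z²/n² = −340.0/n² eV for Z = 5.
E_2 = −340.0/4 = −85.0 eV, so ionization (to E = 0) requires 85.0 eV.

85.0 eV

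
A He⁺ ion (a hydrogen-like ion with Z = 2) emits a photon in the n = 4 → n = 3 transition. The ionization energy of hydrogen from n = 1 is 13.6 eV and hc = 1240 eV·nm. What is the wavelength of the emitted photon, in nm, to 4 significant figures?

For Z = 2 the level energies scale as Z², so the effective Rydberg energy is 13.6 × 4 = 54.40 eV.
ΔE = 54.40 × (1/3² − 1/4²) = 54.40 × 0.04861 = 2.644 eV.
λ = hc/ΔE = 1240 / 2.644 = 468.9 nm.

468.9 nm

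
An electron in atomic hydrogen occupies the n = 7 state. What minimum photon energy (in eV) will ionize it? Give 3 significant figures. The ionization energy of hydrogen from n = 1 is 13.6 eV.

E_7 = −13.60/49 = −0.278 eV, so ionization (to E = 0) requires 0.278 eV.

0.278 eV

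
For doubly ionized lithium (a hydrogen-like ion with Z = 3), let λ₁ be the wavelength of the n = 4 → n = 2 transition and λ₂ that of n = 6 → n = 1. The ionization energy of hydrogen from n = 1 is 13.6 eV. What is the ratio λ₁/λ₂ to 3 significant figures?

5.19

λ ∝ 1/ΔE ∝ 1/(1/n_f² − 1/n_i²), and the Z² and hc factors cancel in the ratio.
λ₁/λ₂ = (1/1² − 1/6²)/(1/2² − 1/4²) = 0.9722/0.1875 = 5.19.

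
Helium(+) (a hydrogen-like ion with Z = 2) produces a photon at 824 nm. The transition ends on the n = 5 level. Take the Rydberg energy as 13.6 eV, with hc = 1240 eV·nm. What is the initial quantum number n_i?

The photon energy is ΔE = hc/λ = 1240 / 824 = 1.505 eV.
With Z = 2, ΔE = 54.40 × (1/n_f² − 1/n_i²), so 1/n_f² − 1/n_i² = 0.02766.
With n_f = 5: 1/n_i² = 1/25 − 0.02766 = 0.01234, so n_i ≈ 9.00.

n_i = 9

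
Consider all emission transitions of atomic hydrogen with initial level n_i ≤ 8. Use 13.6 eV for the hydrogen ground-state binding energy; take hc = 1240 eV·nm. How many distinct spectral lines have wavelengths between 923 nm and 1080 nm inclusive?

Enumerate all n_i → n_f pairs with 1 ≤ n_f < n_i ≤ 8 and compute λ = 1240 / [13.6·1·(1/n_f² − 1/n_i²)].
Lines falling in [923, 1080] nm: 8→3 (954.9 nm), 7→3 (1005 nm).

2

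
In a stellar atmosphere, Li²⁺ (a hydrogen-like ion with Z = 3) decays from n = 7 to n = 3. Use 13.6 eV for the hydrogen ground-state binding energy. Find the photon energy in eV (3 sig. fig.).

11.1 eV

The Bohr energies scale as Z², so for Z = 3: E_n = −122.4/n² eV.
E_7 = −122.4/49 = −2.498 eV and E_3 = −122.4/9 = −13.60 eV.
The photon energy is |E_7 − E_3| = 11.1 eV.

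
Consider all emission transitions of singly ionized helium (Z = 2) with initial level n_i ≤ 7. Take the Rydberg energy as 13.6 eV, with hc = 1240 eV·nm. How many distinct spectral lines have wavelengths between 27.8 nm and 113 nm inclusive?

4

Enumerate all n_i → n_f pairs with 1 ≤ n_f < n_i ≤ 7 and compute λ = 1240 / [13.6·4·(1/n_f² − 1/n_i²)].
Lines falling in [27.8, 113] nm: 2→1 (30.39 nm), 7→2 (99.28 nm), 6→2 (102.6 nm), 5→2 (108.5 nm).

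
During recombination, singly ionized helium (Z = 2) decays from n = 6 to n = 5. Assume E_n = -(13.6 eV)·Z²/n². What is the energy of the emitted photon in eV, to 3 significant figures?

The Bohr energies scale as Z², so for Z = 2: E_n = −54.40/n² eV.
E_6 = −54.40/36 = −1.511 eV and E_5 = −54.40/25 = −2.176 eV.
The photon energy is |E_6 − E_5| = 0.665 eV.

0.665 eV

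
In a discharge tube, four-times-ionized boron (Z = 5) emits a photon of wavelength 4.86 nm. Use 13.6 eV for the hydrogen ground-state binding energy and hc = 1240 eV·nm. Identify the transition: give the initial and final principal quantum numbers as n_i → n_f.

n_i = 2, n_f = 1

The photon energy is ΔE = hc/λ = 1240 / 4.86 = 255.1 eV.
With Z = 5, ΔE = 340.0 × (1/n_f² − 1/n_i²), so 1/n_f² − 1/n_i² = 0.7504.
Trying n_f = 1 gives 1/n_i² = 0.2496, i.e. n_i ≈ 2; this pair matches.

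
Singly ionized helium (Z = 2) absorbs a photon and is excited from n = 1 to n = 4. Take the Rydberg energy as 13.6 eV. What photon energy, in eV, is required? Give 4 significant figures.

51.00 eV

The Bohr energies scale as Z², so for Z = 2: E_n = −54.40/n² eV.
E_4 = −54.40/16 = −3.400 eV and E_1 = −54.40/1 = −54.40 eV.
The photon energy is |E_4 − E_1| = 51.00 eV.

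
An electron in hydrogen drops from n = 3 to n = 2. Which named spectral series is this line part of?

The series is set by the lower level: n_f = 2 is the Balmer series.

Balmer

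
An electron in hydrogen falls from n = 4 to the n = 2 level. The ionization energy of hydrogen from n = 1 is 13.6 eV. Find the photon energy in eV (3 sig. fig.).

E_4 = −13.60/16 = −0.8500 eV and E_2 = −13.60/4 = −3.400 eV.
The photon energy is |E_4 − E_2| = 2.55 eV.

2.55 eV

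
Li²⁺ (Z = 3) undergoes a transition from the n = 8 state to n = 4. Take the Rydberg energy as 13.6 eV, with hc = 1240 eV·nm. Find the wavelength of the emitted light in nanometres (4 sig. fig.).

For Z = 3 the level energies scale as Z², so the effective Rydberg energy is 13.6 × 9 = 122.4 eV.
ΔE = 122.4 × (1/4² − 1/8²) = 122.4 × 0.04688 = 5.738 eV.
λ = hc/ΔE = 1240 / 5.738 = 216.1 nm.

216.1 nm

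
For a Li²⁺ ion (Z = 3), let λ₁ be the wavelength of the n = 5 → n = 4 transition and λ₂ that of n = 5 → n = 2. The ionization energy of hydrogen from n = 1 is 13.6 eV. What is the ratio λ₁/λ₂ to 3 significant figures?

λ ∝ 1/ΔE ∝ 1/(1/n_f² − 1/n_i²), and the Z² and hc factors cancel in the ratio.
λ₁/λ₂ = (1/2² − 1/5²)/(1/4² − 1/5²) = 0.2100/0.02250 = 9.33.

9.33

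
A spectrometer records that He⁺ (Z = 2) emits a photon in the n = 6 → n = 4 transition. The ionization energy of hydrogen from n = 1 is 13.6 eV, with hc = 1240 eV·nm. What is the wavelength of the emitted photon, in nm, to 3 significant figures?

For Z = 2 the level energies scale as Z², so the effective Rydberg energy is 13.6 × 4 = 54.40 eV.
ΔE = 54.40 × (1/4² − 1/6²) = 54.40 × 0.03472 = 1.889 eV.
λ = hc/ΔE = 1240 / 1.889 = 656 nm.

656 nm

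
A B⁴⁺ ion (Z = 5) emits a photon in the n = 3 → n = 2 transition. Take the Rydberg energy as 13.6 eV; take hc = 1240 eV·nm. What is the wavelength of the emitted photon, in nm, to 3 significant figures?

For Z = 5 the level energies scale as Z², so the effective Rydberg energy is 13.6 × 25 = 340.0 eV.
ΔE = 340.0 × (1/2² − 1/3²) = 340.0 × 0.1389 = 47.22 eV.
λ = hc/ΔE = 1240 / 47.22 = 26.3 nm.

26.3 nm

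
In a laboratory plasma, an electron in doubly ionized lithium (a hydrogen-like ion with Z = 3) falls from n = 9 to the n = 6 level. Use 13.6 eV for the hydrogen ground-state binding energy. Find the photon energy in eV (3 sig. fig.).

The Bohr energies scale as Z², so for Z = 3: E_n = −122.4/n² eV.
E_9 = −122.4/81 = −1.511 eV and E_6 = −122.4/36 = −3.400 eV.
The photon energy is |E_9 − E_6| = 1.89 eV.

1.89 eV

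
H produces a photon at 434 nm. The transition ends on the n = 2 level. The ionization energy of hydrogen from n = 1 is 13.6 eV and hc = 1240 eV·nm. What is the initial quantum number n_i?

n_i = 5

The photon energy is ΔE = hc/λ = 1240 / 434 = 2.857 eV.
With Z = 1, ΔE = 13.60 × (1/n_f² − 1/n_i²), so 1/n_f² − 1/n_i² = 0.2101.
With n_f = 2: 1/n_i² = 1/4 − 0.2101 = 0.03992, so n_i ≈ 5.01.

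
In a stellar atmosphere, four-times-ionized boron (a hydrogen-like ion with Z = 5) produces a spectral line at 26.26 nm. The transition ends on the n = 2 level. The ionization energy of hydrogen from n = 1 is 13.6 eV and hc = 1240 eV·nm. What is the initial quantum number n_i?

n_i = 3

The photon energy is ΔE = hc/λ = 1240 / 26.26 = 47.22 eV.
With Z = 5, ΔE = 340.0 × (1/n_f² − 1/n_i²), so 1/n_f² − 1/n_i² = 0.1389.
With n_f = 2: 1/n_i² = 1/4 − 0.1389 = 0.1111, so n_i ≈ 3.00.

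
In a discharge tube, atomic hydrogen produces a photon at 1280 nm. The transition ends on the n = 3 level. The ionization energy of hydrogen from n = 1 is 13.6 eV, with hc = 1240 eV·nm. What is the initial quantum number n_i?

The photon energy is ΔE = hc/λ = 1240 / 1280 = 0.9688 eV.
With Z = 1, ΔE = 13.60 × (1/n_f² − 1/n_i²), so 1/n_f² − 1/n_i² = 0.07123.
With n_f = 3: 1/n_i² = 1/9 − 0.07123 = 0.03988, so n_i ≈ 5.01.

n_i = 5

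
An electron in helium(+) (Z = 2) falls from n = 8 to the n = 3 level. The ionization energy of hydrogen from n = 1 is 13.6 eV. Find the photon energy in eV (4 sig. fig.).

5.194 eV

The Bohr energies scale as Z², so for Z = 2: E_n = −54.40/n² eV.
E_8 = −54.40/64 = −0.8500 eV and E_3 = −54.40/9 = −6.044 eV.
The photon energy is |E_8 − E_3| = 5.194 eV.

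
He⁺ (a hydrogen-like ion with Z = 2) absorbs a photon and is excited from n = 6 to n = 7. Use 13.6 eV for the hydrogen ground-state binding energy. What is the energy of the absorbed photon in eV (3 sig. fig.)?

0.401 eV

The Bohr energies scale as Z², so for Z = 2: E_n = −54.40/n² eV.
E_7 = −54.40/49 = −1.110 eV and E_6 = −54.40/36 = −1.511 eV.
The photon energy is |E_7 − E_6| = 0.401 eV.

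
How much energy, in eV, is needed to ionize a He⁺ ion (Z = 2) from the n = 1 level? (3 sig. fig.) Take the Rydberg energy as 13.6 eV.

E_n = −13.6 Z²/n² = −54.40/n² eV for Z = 2.
E_1 = −54.40/1 = −54.4 eV, so ionization (to E = 0) requires 54.4 eV.

54.4 eV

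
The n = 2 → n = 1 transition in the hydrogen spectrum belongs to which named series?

Lyman

The series is set by the lower level: n_f = 1 is the Lyman series.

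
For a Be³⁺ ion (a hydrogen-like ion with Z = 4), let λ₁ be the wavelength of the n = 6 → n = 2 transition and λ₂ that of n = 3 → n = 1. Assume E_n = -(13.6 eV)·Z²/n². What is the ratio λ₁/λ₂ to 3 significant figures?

λ ∝ 1/ΔE ∝ 1/(1/n_f² − 1/n_i²), and the Z² and hc factors cancel in the ratio.
λ₁/λ₂ = (1/1² − 1/3²)/(1/2² − 1/6²) = 0.8889/0.2222 = 4.00.

4.00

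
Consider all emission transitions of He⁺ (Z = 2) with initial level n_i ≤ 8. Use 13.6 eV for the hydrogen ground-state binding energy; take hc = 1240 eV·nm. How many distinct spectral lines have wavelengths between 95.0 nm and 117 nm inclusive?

Enumerate all n_i → n_f pairs with 1 ≤ n_f < n_i ≤ 8 and compute λ = 1240 / [13.6·4·(1/n_f² − 1/n_i²)].
Lines falling in [95.0, 117] nm: 8→2 (97.25 nm), 7→2 (99.28 nm), 6→2 (102.6 nm), 5→2 (108.5 nm).

4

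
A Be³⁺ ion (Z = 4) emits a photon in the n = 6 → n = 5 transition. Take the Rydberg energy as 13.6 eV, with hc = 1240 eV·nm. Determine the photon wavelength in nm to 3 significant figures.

For Z = 4 the level energies scale as Z², so the effective Rydberg energy is 13.6 × 16 = 217.6 eV.
ΔE = 217.6 × (1/5² − 1/6²) = 217.6 × 0.01222 = 2.660 eV.
λ = hc/ΔE = 1240 / 2.660 = 466 nm.

466 nm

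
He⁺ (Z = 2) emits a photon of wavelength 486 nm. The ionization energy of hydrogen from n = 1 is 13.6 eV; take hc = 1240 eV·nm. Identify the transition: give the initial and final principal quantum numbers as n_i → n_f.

The photon energy is ΔE = hc/λ = 1240 / 486 = 2.551 eV.
With Z = 2, ΔE = 54.40 × (1/n_f² − 1/n_i²), so 1/n_f² − 1/n_i² = 0.04690.
Trying n_f = 4 gives 1/n_i² = 0.01560, i.e. n_i ≈ 8; this pair matches.

n_i = 8, n_f = 4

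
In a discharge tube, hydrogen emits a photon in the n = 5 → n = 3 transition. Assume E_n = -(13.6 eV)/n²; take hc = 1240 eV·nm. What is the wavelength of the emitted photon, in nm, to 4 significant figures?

ΔE = 13.60 × (1/3² − 1/5²) = 13.60 × 0.07111 = 0.9671 eV.
λ = hc/ΔE = 1240 / 0.9671 = 1282 nm.
This line belongs to the Paschen series.

1282 nm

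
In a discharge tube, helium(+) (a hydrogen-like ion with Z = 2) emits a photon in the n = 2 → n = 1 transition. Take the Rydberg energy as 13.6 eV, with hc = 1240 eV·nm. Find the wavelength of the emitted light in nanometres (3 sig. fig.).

For Z = 2 the level energies scale as Z², so the effective Rydberg energy is 13.6 × 4 = 54.40 eV.
ΔE = 54.40 × (1/1² − 1/2²) = 54.40 × 0.7500 = 40.80 eV.
λ = hc/ΔE = 1240 / 40.80 = 30.4 nm.

30.4 nm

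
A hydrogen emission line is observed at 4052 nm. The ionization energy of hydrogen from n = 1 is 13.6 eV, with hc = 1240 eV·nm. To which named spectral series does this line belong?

ΔE = 1240/4052 = 0.3060 eV.
This matches 13.6 × (1/4² − 1/5²), so n_f = 4: the Brackett series.

Brackett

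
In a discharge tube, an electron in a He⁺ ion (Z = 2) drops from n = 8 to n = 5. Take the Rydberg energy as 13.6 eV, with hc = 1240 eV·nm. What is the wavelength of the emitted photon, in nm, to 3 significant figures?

For Z = 2 the level energies scale as Z², so the effective Rydberg energy is 13.6 × 4 = 54.40 eV.
ΔE = 54.40 × (1/5² − 1/8²) = 54.40 × 0.02438 = 1.326 eV.
λ = hc/ΔE = 1240 / 1.326 = 935 nm.

935 nm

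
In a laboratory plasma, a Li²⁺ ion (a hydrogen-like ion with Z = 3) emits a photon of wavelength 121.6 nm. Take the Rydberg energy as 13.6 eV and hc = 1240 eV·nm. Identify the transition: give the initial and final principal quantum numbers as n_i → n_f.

The photon energy is ΔE = hc/λ = 1240 / 121.6 = 10.20 eV.
With Z = 3, ΔE = 122.4 × (1/n_f² − 1/n_i²), so 1/n_f² − 1/n_i² = 0.08331.
Trying n_f = 3 gives 1/n_i² = 0.02780, i.e. n_i ≈ 6; this pair matches.

n_i = 6, n_f = 3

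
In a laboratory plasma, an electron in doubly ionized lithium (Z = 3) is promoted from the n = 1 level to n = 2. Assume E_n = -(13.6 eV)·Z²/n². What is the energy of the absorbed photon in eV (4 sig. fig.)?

The Bohr energies scale as Z², so for Z = 3: E_n = −122.4/n² eV.
E_2 = −122.4/4 = −30.60 eV and E_1 = −122.4/1 = −122.4 eV.
The photon energy is |E_2 − E_1| = 91.80 eV.

91.80 eV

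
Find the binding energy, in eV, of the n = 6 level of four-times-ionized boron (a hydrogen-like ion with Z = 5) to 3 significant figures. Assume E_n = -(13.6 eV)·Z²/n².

9.44 eV

E_n = −13.6 Z²/n² = −340.0/n² eV for Z = 5.
E_6 = −340.0/36 = −9.44 eV, so ionization (to E = 0) requires 9.44 eV.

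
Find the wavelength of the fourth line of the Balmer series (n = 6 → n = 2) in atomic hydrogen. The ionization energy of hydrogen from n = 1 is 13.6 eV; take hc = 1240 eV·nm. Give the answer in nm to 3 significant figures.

410 nm

The Balmer series terminates on n_f = 2; the fourth line has n_i = 2+4 = 6.
ΔE = 13.60 × (1/2² − 1/6²) = 3.022 eV.
λ = 1240 / 3.022 = 410 nm.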